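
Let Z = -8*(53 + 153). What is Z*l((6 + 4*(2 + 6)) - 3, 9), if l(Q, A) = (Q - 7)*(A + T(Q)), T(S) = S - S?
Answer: -415296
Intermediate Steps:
T(S) = 0
Z = -1648 (Z = -8*206 = -1648)
l(Q, A) = A*(-7 + Q) (l(Q, A) = (Q - 7)*(A + 0) = (-7 + Q)*A = A*(-7 + Q))
Z*l((6 + 4*(2 + 6)) - 3, 9) = -14832*(-7 + ((6 + 4*(2 + 6)) - 3)) = -14832*(-7 + ((6 + 4*8) - 3)) = -14832*(-7 + ((6 + 32) - 3)) = -14832*(-7 + (38 - 3)) = -14832*(-7 + 35) = -14832*28 = -1648*252 = -415296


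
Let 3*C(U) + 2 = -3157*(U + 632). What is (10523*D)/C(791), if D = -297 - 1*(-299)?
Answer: -21046/1497471 ≈ -0.014054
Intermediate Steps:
C(U) = -1995226/3 - 3157*U/3 (C(U) = -2/3 + (-3157*(U + 632))/3 = -2/3 + (-3157*(632 + U))/3 = -2/3 + (-1995224 - 3157*U)/3 = -2/3 + (-1995224/3 - 3157*U/3) = -1995226/3 - 3157*U/3)
D = 2 (D = -297 + 299 = 2)
(10523*D)/C(791) = (10523*2)/(-1995226/3 - 3157/3*791) = 21046/(-1995226/3 - 2497187/3) = 21046/(-1497471) = 21046*(-1/1497471) = -21046/1497471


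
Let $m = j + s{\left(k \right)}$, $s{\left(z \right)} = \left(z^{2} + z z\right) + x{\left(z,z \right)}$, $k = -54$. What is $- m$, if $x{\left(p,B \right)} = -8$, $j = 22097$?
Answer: $-27921$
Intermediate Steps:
$s{\left(z \right)} = -8 + 2 z^{2}$ ($s{\left(z \right)} = \left(z^{2} + z z\right) - 8 = \left(z^{2} + z^{2}\right) - 8 = 2 z^{2} - 8 = -8 + 2 z^{2}$)
$m = 27921$ ($m = 22097 - \left(8 - 2 \left(-54\right)^{2}\right) = 22097 + \left(-8 + 2 \cdot 2916\right) = 22097 + \left(-8 + 5832\right) = 22097 + 5824 = 27921$)
$- m = \left(-1\right) 27921 = -27921$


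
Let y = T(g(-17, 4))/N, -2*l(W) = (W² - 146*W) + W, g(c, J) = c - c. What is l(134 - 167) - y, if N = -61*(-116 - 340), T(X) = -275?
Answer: -81695317/27816 ≈ -2937.0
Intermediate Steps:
g(c, J) = 0
N = 27816 (N = -61*(-456) = 27816)
l(W) = -W²/2 + 145*W/2 (l(W) = -((W² - 146*W) + W)/2 = -(W² - 145*W)/2 = -W²/2 + 145*W/2)
y = -275/27816 ≈ -0.0098864
l(134 - 167) - y = (134 - 167)*(145 - (134 - 167))/2 - 1*(-275/27816) = (½)*(-33)*(145 - 1*(-33)) + 275/27816 = (½)*(-33)*(145 + 33) + 275/27816 = (½)*(-33)*178 + 275/27816 = -2937 + 275/27816 = -81695317/27816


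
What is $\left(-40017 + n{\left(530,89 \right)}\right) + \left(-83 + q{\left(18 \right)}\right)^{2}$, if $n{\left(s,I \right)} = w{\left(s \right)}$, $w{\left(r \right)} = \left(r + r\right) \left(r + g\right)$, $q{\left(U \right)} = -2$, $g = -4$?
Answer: $524768$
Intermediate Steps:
$w{\left(r \right)} = 2 r \left(-4 + r\right)$ ($w{\left(r \right)} = \left(r + r\right) \left(r - 4\right) = 2 r \left(-4 + r\right)$)
$n{\left(s,I \right)} = 2 s \left(-4 + s\right)$
$\left(-40017 + n{\left(530,89 \right)}\right) + \left(-83 + q{\left(18 \right)}\right)^{2} = \left(-40017 + 2 \cdot 530 \left(-4 + 530\right)\right) + \left(-83 - 2\right)^{2} = \left(-40017 + 2 \cdot 530 \cdot 526\right) + \left(-85\right)^{2} = \left(-40017 + 557560\right) + 7225 = 517543 + 7225 = 524768$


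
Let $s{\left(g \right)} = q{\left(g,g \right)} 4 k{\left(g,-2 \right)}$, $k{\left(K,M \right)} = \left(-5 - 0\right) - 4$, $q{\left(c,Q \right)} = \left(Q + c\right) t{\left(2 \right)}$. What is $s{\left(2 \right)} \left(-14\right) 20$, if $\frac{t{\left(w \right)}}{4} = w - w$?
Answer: $0$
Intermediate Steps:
$t{\left(w \right)} = 0$ ($t{\left(w \right)} = 4 \left(w - w\right) = 4 \cdot 0 = 0$)
$q{\left(c,Q \right)} = 0$ ($q{\left(c,Q \right)} = \left(Q + c\right) 0 = 0$)
$k{\left(K,M \right)} = -9$ ($k{\left(K,M \right)} = \left(-5 + 0\right) - 4 = -5 - 4 = -9$)
$s{\left(g \right)} = 0$ ($s{\left(g \right)} = 0 \cdot 4 \left(-9\right) = 0 \left(-9\right) = 0$)
$s{\left(2 \right)} \left(-14\right) 20 = 0 \left(-14\right) 20 = 0 \cdot 20 = 0$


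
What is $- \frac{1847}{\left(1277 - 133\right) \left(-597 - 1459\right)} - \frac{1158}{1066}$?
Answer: $- \frac{104681585}{96434624} \approx -1.0855$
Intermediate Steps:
$- \frac{1847}{\left(1277 - 133\right) \left(-597 - 1459\right)} - \frac{1158}{1066} = - \frac{1847}{1144 \left(-2056\right)} - \frac{579}{533} = - \frac{1847}{-2352064} - \frac{579}{533} = \left(-1847\right) \left(- \frac{1}{2352064}\right) - \frac{579}{533} = \frac{1847}{2352064} - \frac{579}{533} = - \frac{104681585}{96434624}$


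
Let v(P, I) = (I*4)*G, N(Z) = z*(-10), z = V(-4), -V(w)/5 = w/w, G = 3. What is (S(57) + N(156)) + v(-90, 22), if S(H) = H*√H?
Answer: 314 + 57*√57 ≈ 744.34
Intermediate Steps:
V(w) = -5 (V(w) = -5*w/w = -5*1 = -5)
z = -5
S(H) = H^(3/2)
N(Z) = 50 (N(Z) = -5*(-10) = 50)
v(P, I) = 12*I (v(P, I) = (I*4)*3 = (4*I)*3 = 12*I)
(S(57) + N(156)) + v(-90, 22) = (57^(3/2) + 50) + 12*22 = (57*√57 + 50) + 264 = (50 + 57*√57) + 264 = 314 + 57*√57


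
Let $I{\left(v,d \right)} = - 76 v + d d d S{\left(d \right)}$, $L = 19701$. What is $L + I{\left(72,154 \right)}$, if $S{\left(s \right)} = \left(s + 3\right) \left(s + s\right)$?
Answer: $176608892213$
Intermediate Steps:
$S{\left(s \right)} = 2 s \left(3 + s\right)$ ($S{\left(s \right)} = \left(3 + s\right) 2 s = 2 s \left(3 + s\right)$)
$I{\left(v,d \right)} = - 76 v + 2 d^{4} \left(3 + d\right)$ ($I{\left(v,d \right)} = - 76 v + d d d 2 d \left(3 + d\right) = - 76 v + d^{2} d 2 d \left(3 + d\right) = - 76 v + d^{3} \cdot 2 d \left(3 + d\right) = - 76 v + 2 d^{4} \left(3 + d\right)$)
$L + I{\left(72,154 \right)} = 19701 - \left(5472 - 2 \cdot 154^{4} \left(3 + 154\right)\right) = 19701 - \left(5472 - 176608877984\right) = 19701 + \left(-5472 + 176608877984\right) = 19701 + 176608872512 = 176608892213$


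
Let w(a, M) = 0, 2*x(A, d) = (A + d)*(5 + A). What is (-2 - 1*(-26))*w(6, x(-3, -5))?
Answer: 0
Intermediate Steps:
x(A, d) = (5 + A)*(A + d)/2 (x(A, d) = ((A + d)*(5 + A))/2 = ((5 + A)*(A + d))/2 = (5 + A)*(A + d)/2)
(-2 - 1*(-26))*w(6, x(-3, -5)) = (-2 - 1*(-26))*0 = (-2 + 26)*0 = 24*0 = 0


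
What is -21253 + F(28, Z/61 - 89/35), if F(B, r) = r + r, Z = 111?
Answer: -45378243/2135 ≈ -21254.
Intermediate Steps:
F(B, r) = 2*r
-21253 + F(28, Z/61 - 89/35) = -21253 + 2*(111/61 - 89/35) = -21253 + 2*(-1544/2135) = -21253 - 3088/2135 = -45378243/2135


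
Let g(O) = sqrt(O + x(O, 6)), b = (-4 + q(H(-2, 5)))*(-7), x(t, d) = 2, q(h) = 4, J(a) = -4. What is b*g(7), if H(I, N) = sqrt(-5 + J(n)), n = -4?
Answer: 0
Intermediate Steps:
H(I, N) = 3*I (H(I, N) = sqrt(-5 - 4) = sqrt(-9) = 3*I)
b = 0 (b = (-4 + 4)*(-7) = 0*(-7) = 0)
g(O) = sqrt(2 + O) (g(O) = sqrt(O + 2) = sqrt(2 + O))
b*g(7) = 0*sqrt(2 + 7) = 0*sqrt(9) = 0*3 = 0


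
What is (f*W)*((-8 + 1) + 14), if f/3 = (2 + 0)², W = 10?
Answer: 840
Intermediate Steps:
f = 12 (f = 3*(2 + 0)² = 3*2² = 3*4 = 12)
(f*W)*((-8 + 1) + 14) = (12*10)*((-8 + 1) + 14) = 120*(-7 + 14) = 120*7 = 840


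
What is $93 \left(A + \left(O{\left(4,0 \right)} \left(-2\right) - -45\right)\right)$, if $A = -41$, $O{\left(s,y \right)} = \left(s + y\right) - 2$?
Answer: $0$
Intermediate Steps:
$O{\left(s,y \right)} = -2 + s + y$
$93 \left(A + \left(O{\left(4,0 \right)} \left(-2\right) - -45\right)\right) = 93 \left(-41 + \left(\left(-2 + 4 + 0\right) \left(-2\right) - -45\right)\right) = 93 \left(-41 + \left(2 \left(-2\right) + 45\right)\right) = 93 \left(-41 + \left(-4 + 45\right)\right) = 93 \left(-41 + 41\right) = 93 \cdot 0 = 0$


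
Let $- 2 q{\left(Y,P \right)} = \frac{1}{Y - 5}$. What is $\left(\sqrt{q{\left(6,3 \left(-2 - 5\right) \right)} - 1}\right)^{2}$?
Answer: $- \frac{3}{2} \approx -1.5$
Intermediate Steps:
$q{\left(Y,P \right)} = - \frac{1}{2 \left(-5 + Y\right)}$ ($q{\left(Y,P \right)} = - \frac{1}{2 \left(Y - 5\right)} = - \frac{1}{2 \left(-5 + Y\right)}$)
$\left(\sqrt{q{\left(6,3 \left(-2 - 5\right) \right)} - 1}\right)^{2} = \left(\sqrt{- \frac{1}{-10 + 2 \cdot 6} - 1}\right)^{2} = \left(\sqrt{- \frac{1}{-10 + 12} - 1}\right)^{2} = \left(\sqrt{- \frac{1}{2} - 1}\right)^{2} = \left(\sqrt{- \frac{3}{2}}\right)^{2} = \left(\frac{i \sqrt{6}}{2}\right)^{2} = - \frac{3}{2}$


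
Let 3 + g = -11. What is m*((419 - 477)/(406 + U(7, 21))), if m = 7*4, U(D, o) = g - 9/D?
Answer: -11368/2735 ≈ -4.1565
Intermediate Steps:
g = -14 (g = -3 - 11 = -14)
U(D, o) = -14 - 9/D
m = 28
m*((419 - 477)/(406 + U(7, 21))) = 28*((419 - 477)/(406 + (-14 - 9/7))) = 28*(-58/(406 + (-14 - 9*⅐))) = 28*(-58/(406 + (-14 - 9/7))) = 28*(-58/(406 - 107/7)) = 28*(-58/2735/7) = 28*(-58*7/2735) = 28*(-406/2735) = -11368/2735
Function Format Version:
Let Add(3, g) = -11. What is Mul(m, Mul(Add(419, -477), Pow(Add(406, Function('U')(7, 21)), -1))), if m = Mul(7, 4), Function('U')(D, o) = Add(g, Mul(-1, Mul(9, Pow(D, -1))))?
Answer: Rational(-11368, 2735) ≈ -4.1565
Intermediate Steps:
g = -14 (g = Add(-3, -11) = -14)
Function('U')(D, o) = Add(-14, Mul(-9, Pow(D, -1))) (Function('U')(D, o) = Add(-14, Mul(-1, Mul(9, Pow(D, -1)))) = Add(-14, Mul(-9, Pow(D, -1))))
m = 28
Mul(m, Mul(Add(419, -477), Pow(Add(406, Function('U')(7, 21)), -1))) = Mul(28, Mul(Add(419, -477), Pow(Add(406, Add(-14, Mul(-9, Pow(7, -1)))), -1))) = Mul(28, Mul(-58, Pow(Add(406, Add(-14, Mul(-9, Rational(1, 7)))), -1))) = Mul(28, Mul(-58, Pow(Add(406, Add(-14, Rational(-9, 7))), -1))) = Mul(28, Mul(-58, Pow(Add(406, Rational(-107, 7)), -1))) = Mul(28, Mul(-58, Pow(Rational(2735, 7), -1))) = Mul(28, Mul(-58, Rational(7, 2735))) = Mul(28, Rational(-406, 2735)) = Rational(-11368, 2735)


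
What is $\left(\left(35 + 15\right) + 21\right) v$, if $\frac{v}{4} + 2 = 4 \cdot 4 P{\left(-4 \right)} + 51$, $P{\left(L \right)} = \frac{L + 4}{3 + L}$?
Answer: $13916$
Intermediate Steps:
$P{\left(L \right)} = \frac{4 + L}{3 + L}$
$v = 196$ ($v = -8 + 4 \left(4 \cdot 4 \frac{4 - 4}{3 - 4} + 51\right) = -8 + 4 \left(16 \frac{1}{-1} \cdot 0 + 51\right) = -8 + 4 \left(16 \left(\left(-1\right) 0\right) + 51\right) = -8 + 4 \left(16 \cdot 0 + 51\right) = -8 + 4 \left(0 + 51\right) = -8 + 4 \cdot 51 = -8 + 204 = 196$)
$\left(\left(35 + 15\right) + 21\right) v = \left(\left(35 + 15\right) + 21\right) 196 = \left(50 + 21\right) 196 = 71 \cdot 196 = 13916$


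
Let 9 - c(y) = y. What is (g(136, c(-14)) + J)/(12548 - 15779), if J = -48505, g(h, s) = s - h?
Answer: 5402/359 ≈ 15.047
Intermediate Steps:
c(y) = 9 - y
(g(136, c(-14)) + J)/(12548 - 15779) = (((9 - 1*(-14)) - 1*136) - 48505)/(12548 - 15779) = (((9 + 14) - 136) - 48505)/(-3231) = ((23 - 136) - 48505)*(-1/3231) = (-113 - 48505)*(-1/3231) = -48618*(-1/3231) = 5402/359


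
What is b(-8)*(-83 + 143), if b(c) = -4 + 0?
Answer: -240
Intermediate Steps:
b(c) = -4
b(-8)*(-83 + 143) = -4*(-83 + 143) = -4*60 = -240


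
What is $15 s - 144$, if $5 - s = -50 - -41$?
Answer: $66$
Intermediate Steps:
$s = 14$ ($s = 5 - \left(-50 - -41\right) = 5 - \left(-50 + 41\right) = 5 - -9 = 5 + 9 = 14$)
$15 s - 144 = 15 \cdot 14 - 144 = 210 - 144 = 66$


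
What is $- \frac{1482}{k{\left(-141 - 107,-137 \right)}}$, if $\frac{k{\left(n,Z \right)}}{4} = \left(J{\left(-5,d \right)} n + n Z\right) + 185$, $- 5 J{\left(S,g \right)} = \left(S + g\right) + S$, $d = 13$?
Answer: $- \frac{1235}{114366} \approx -0.010799$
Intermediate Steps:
$J{\left(S,g \right)} = - \frac{2 S}{5} - \frac{g}{5}$ ($J{\left(S,g \right)} = - \frac{\left(S + g\right) + S}{5} = - \frac{g + 2 S}{5} = - \frac{2 S}{5} - \frac{g}{5}$)
$k{\left(n,Z \right)} = 740 - \frac{12 n}{5} + 4 Z n$ ($k{\left(n,Z \right)} = 4 \left(\left(\left(\left(- \frac{2}{5}\right) \left(-5\right) - \frac{13}{5}\right) n + n Z\right) + 185\right) = 4 \left(\left(\left(2 - \frac{13}{5}\right) n + Z n\right) + 185\right) = 4 \left(\left(- \frac{3 n}{5} + Z n\right) + 185\right) = 4 \left(185 - \frac{3 n}{5} + Z n\right) = 740 - \frac{12 n}{5} + 4 Z n$)
$- \frac{1482}{k{\left(-141 - 107,-137 \right)}} = - \frac{1482}{740 - \frac{12 \left(-141 - 107\right)}{5} + 4 \left(-137\right) \left(-141 - 107\right)} = - \frac{1482}{740 - - \frac{2976}{5} + 4 \left(-137\right) \left(-248\right)} = - \frac{1482}{740 + \frac{2976}{5} + 135904} = - \frac{1482}{\frac{686196}{5}} = \left(-1482\right) \frac{5}{686196} = - \frac{1235}{114366}$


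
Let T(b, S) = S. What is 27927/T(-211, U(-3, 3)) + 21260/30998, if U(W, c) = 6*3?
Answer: 48114657/30998 ≈ 1552.2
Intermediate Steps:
U(W, c) = 18
27927/T(-211, U(-3, 3)) + 21260/30998 = 27927/18 + 21260/30998 = 27927*(1/18) + 21260*(1/30998) = 3103/2 + 10630/15499 = 48114657/30998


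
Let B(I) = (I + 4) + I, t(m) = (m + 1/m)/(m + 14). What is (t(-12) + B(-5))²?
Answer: 83521/576 ≈ 145.00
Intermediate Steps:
t(m) = (m + 1/m)/(14 + m)
B(I) = 4 + 2*I (B(I) = (4 + I) + I = 4 + 2*I)
(t(-12) + B(-5))² = ((1 + (-12)²)/((-12)*(14 - 12)) + (4 + 2*(-5)))² = (-1/12*(1 + 144)/2 + (4 - 10))² = (-1/12*½*145 - 6)² = (-145/24 - 6)² = (-289/24)² = 83521/576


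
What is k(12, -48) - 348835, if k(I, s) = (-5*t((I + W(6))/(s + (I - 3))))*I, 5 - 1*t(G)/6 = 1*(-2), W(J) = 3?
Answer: -351355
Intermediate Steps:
t(G) = 42 (t(G) = 30 - 6*(-2) = 30 + 12 = 42)
k(I, s) = -210*I (k(I, s) = (-5*42)*I = -210*I)
k(12, -48) - 348835 = -210*12 - 348835 = -2520 - 348835 = -351355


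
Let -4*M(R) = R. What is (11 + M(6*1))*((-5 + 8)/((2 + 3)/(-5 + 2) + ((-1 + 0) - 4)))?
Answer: -171/40 ≈ -4.2750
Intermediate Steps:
M(R) = -R/4
(11 + M(6*1))*((-5 + 8)/((2 + 3)/(-5 + 2) + ((-1 + 0) - 4))) = (11 - 3/2)*((-5 + 8)/((2 + 3)/(-5 + 2) + ((-1 + 0) - 4))) = (11 - ¼*6)*(3/(5/(-3) + (-1 - 4))) = (11 - 3/2)*(3/(5*(-⅓) - 5)) = 19*(3/(-5/3 - 5))/2 = 19*(3/(-20/3))/2 = 19*(3*(-3/20))/2 = (19/2)*(-9/20) = -171/40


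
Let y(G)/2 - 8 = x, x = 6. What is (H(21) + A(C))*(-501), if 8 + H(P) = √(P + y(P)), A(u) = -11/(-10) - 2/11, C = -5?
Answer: 4509/110 ≈ 40.991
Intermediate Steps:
y(G) = 28 (y(G) = 16 + 2*6 = 16 + 12 = 28)
A(u) = 101/110 (A(u) = -11*(-⅒) - 2*1/11 = 11/10 - 2/11 = 101/110)
H(P) = -8 + √(28 + P) (H(P) = -8 + √(P + 28) = -8 + √(28 + P))
(H(21) + A(C))*(-501) = ((-8 + √(28 + 21)) + 101/110)*(-501) = ((-8 + √49) + 101/110)*(-501) = ((-8 + 7) + 101/110)*(-501) = (-1 + 101/110)*(-501) = -9/110*(-501) = 4509/110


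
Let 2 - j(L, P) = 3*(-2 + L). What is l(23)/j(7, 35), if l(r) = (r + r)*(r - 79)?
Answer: 2576/13 ≈ 198.15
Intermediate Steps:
j(L, P) = 8 - 3*L (j(L, P) = 2 - 3*(-2 + L) = 2 - (-6 + 3*L) = 2 + (6 - 3*L) = 8 - 3*L)
l(r) = 2*r*(-79 + r) (l(r) = (2*r)*(-79 + r) = 2*r*(-79 + r))
l(23)/j(7, 35) = (2*23*(-79 + 23))/(8 - 3*7) = (2*23*(-56))/(8 - 21) = -2576/(-13) = -2576*(-1/13) = 2576/13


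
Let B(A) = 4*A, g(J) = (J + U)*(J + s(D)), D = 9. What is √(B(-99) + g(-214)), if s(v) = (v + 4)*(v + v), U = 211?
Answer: 2*I*√114 ≈ 21.354*I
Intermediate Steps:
s(v) = 2*v*(4 + v) (s(v) = (4 + v)*(2*v) = 2*v*(4 + v))
g(J) = (211 + J)*(234 + J) (g(J) = (J + 211)*(J + 2*9*(4 + 9)) = (211 + J)*(J + 2*9*13) = (211 + J)*(J + 234) = (211 + J)*(234 + J))
√(B(-99) + g(-214)) = √(4*(-99) + (49374 + (-214)² + 445*(-214))) = √(-396 + (49374 + 45796 - 95230)) = √(-396 - 60) = √(-456) = 2*I*√114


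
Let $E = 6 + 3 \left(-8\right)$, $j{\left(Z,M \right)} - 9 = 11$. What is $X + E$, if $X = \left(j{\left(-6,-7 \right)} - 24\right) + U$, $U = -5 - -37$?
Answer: $10$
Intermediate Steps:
$j{\left(Z,M \right)} = 20$ ($j{\left(Z,M \right)} = 9 + 11 = 20$)
$U = 32$ ($U = -5 + 37 = 32$)
$E = -18$ ($E = 6 - 24 = -18$)
$X = 28$ ($X = \left(20 - 24\right) + 32 = -4 + 32 = 28$)
$X + E = 28 - 18 = 10$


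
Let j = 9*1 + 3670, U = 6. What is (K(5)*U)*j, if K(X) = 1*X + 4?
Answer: 198666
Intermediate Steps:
j = 3679 (j = 9 + 3670 = 3679)
K(X) = 4 + X (K(X) = X + 4 = 4 + X)
(K(5)*U)*j = ((4 + 5)*6)*3679 = (9*6)*3679 = 54*3679 = 198666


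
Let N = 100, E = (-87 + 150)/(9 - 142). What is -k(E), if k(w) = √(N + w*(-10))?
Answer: -√37810/19 ≈ -10.234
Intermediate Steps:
E = -9/19 (E = 63/(-133) = 63*(-1/133) = -9/19 ≈ -0.47368)
k(w) = √(100 - 10*w) (k(w) = √(100 + w*(-10)) = √(100 - 10*w))
-k(E) = -√(100 - 10*(-9/19)) = -√(100 + 90/19) = -√(1990/19) = -√37810/19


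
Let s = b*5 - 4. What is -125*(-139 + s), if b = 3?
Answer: 16000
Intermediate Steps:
s = 11 (s = 3*5 - 4 = 15 - 4 = 11)
-125*(-139 + s) = -125*(-139 + 11) = -125*(-128) = 16000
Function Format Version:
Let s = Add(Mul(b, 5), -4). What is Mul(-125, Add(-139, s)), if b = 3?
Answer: 16000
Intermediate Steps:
s = 11 (s = Add(Mul(3, 5), -4) = Add(15, -4) = 11)
Mul(-125, Add(-139, s)) = Mul(-125, Add(-139, 11)) = Mul(-125, -128) = 16000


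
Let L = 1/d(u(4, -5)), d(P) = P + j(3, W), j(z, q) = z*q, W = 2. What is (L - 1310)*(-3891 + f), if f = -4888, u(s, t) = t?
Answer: 11491711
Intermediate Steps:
j(z, q) = q*z
d(P) = 6 + P (d(P) = P + 2*3 = P + 6 = 6 + P)
L = 1 (L = 1/(6 - 5) = 1/1 = 1)
(L - 1310)*(-3891 + f) = (1 - 1310)*(-3891 - 4888) = -1309*(-8779) = 11491711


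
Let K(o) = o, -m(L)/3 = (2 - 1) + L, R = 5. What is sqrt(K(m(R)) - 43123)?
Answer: I*sqrt(43141) ≈ 207.7*I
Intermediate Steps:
m(L) = -3 - 3*L (m(L) = -3*((2 - 1) + L) = -3*(1 + L) = -3 - 3*L)
sqrt(K(m(R)) - 43123) = sqrt((-3 - 3*5) - 43123) = sqrt((-3 - 15) - 43123) = sqrt(-18 - 43123) = sqrt(-43141) = I*sqrt(43141)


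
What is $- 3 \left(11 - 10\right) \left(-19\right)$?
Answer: $57$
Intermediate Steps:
$- 3 \left(11 - 10\right) \left(-19\right) = \left(-3\right) 1 \left(-19\right) = \left(-3\right) \left(-19\right) = 57$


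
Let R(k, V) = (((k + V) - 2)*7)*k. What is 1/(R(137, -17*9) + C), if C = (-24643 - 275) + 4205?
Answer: -1/37975 ≈ -2.6333e-5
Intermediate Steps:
C = -20713 (C = -24918 + 4205 = -20713)
R(k, V) = k*(-14 + 7*V + 7*k) (R(k, V) = (((V + k) - 2)*7)*k = ((-2 + V + k)*7)*k = (-14 + 7*V + 7*k)*k = k*(-14 + 7*V + 7*k))
1/(R(137, -17*9) + C) = 1/(7*137*(-2 - 17*9 + 137) - 20713) = 1/(7*137*(-2 - 153 + 137) - 20713) = 1/(7*137*(-18) - 20713) = 1/(-17262 - 20713) = 1/(-37975) = -1/37975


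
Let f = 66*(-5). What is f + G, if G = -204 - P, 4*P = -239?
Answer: -1897/4 ≈ -474.25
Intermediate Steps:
P = -239/4 (P = (¼)*(-239) = -239/4 ≈ -59.750)
f = -330
G = -577/4 (G = -204 - 1*(-239/4) = -204 + 239/4 = -577/4 ≈ -144.25)
f + G = -330 - 577/4 = -1897/4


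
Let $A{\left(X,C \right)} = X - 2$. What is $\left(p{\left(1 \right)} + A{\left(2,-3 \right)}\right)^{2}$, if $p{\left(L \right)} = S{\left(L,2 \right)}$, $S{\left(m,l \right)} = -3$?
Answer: $9$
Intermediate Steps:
$A{\left(X,C \right)} = -2 + X$ ($A{\left(X,C \right)} = X - 2 = -2 + X$)
$p{\left(L \right)} = -3$
$\left(p{\left(1 \right)} + A{\left(2,-3 \right)}\right)^{2} = \left(-3 + \left(-2 + 2\right)\right)^{2} = \left(-3 + 0\right)^{2} = \left(-3\right)^{2} = 9$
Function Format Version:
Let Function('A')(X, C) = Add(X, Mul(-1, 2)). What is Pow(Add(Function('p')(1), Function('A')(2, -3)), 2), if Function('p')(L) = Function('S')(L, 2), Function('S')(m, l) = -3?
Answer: 9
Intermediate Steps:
Function('A')(X, C) = Add(-2, X) (Function('A')(X, C) = Add(X, -2) = Add(-2, X))
Function('p')(L) = -3
Pow(Add(Function('p')(1), Function('A')(2, -3)), 2) = Pow(Add(-3, Add(-2, 2)), 2) = Pow(Add(-3, 0), 2) = Pow(-3, 2) = 9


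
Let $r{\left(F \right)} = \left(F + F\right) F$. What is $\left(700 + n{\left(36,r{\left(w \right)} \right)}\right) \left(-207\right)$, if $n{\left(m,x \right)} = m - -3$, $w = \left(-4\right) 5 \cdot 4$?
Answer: $-152973$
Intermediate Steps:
$w = -80$ ($w = \left(-20\right) 4 = -80$)
$r{\left(F \right)} = 2 F^{2}$ ($r{\left(F \right)} = 2 F F = 2 F^{2}$)
$n{\left(m,x \right)} = 3 + m$ ($n{\left(m,x \right)} = m + 3 = 3 + m$)
$\left(700 + n{\left(36,r{\left(w \right)} \right)}\right) \left(-207\right) = \left(700 + \left(3 + 36\right)\right) \left(-207\right) = \left(700 + 39\right) \left(-207\right) = 739 \left(-207\right) = -152973$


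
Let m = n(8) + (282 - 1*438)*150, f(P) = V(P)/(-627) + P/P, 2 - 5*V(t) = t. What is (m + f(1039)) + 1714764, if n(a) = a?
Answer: 5302455392/3135 ≈ 1.6914e+6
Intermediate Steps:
V(t) = ⅖ - t/5
f(P) = 3133/3135 + P/3135 (f(P) = (⅖ - P/5)/(-627) + P/P = (⅖ - P/5)*(-1/627) + 1 = (-2/3135 + P/3135) + 1 = 3133/3135 + P/3135)
m = -23392 (m = 8 + (282 - 1*438)*150 = 8 + (282 - 438)*150 = 8 - 156*150 = 8 - 23400 = -23392)
(m + f(1039)) + 1714764 = (-23392 + (3133/3135 + (1/3135)*1039)) + 1714764 = (-23392 + (3133/3135 + 1039/3135)) + 1714764 = (-23392 + 4172/3135) + 1714764 = -73329748/3135 + 1714764 = 5302455392/3135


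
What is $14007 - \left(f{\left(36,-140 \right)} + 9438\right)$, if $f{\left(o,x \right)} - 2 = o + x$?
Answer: $4671$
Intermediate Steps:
$f{\left(o,x \right)} = 2 + o + x$ ($f{\left(o,x \right)} = 2 + \left(o + x\right) = 2 + o + x$)
$14007 - \left(f{\left(36,-140 \right)} + 9438\right) = 14007 - \left(\left(2 + 36 - 140\right) + 9438\right) = 14007 - \left(-102 + 9438\right) = 14007 - 9336 = 4671$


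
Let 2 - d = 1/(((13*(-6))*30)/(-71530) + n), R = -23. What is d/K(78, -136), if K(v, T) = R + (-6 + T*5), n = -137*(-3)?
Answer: -5873081/2084542953 ≈ -0.0028174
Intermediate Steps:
n = 411
d = 5873081/2940117 (d = 2 - 1/(((13*(-6))*30)/(-71530) + 411) = 2 - 1/(-78*30*(-1/71530) + 411) = 2 - 1/(-2340*(-1/71530) + 411) = 2 - 1/(234/7153 + 411) = 2 - 1/2940117/7153 = 2 - 1*7153/2940117 = 2 - 7153/2940117 = 5873081/2940117 ≈ 1.9976)
K(v, T) = -29 + 5*T (K(v, T) = -23 + (-6 + T*5) = -23 + (-6 + 5*T) = -29 + 5*T)
d/K(78, -136) = 5873081/(2940117*(-29 + 5*(-136))) = 5873081/(2940117*(-29 - 680)) = (5873081/2940117)/(-709) = (5873081/2940117)*(-1/709) = -5873081/2084542953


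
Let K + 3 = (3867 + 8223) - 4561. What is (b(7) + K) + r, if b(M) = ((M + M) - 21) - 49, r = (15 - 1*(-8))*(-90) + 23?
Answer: 5423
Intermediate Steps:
r = -2047 (r = (15 + 8)*(-90) + 23 = 23*(-90) + 23 = -2070 + 23 = -2047)
b(M) = -70 + 2*M (b(M) = (2*M - 21) - 49 = (-21 + 2*M) - 49 = -70 + 2*M)
K = 7526 (K = -3 + ((3867 + 8223) - 4561) = -3 + (12090 - 4561) = -3 + 7529 = 7526)
(b(7) + K) + r = ((-70 + 2*7) + 7526) - 2047 = ((-70 + 14) + 7526) - 2047 = (-56 + 7526) - 2047 = 7470 - 2047 = 5423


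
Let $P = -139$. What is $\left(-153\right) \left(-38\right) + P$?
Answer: $5675$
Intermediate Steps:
$\left(-153\right) \left(-38\right) + P = \left(-153\right) \left(-38\right) - 139 = 5814 - 139 = 5675$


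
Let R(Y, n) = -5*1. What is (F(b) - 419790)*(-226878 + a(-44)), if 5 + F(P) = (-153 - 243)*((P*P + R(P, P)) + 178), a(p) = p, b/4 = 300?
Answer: 129510807973366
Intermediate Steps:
b = 1200 (b = 4*300 = 1200)
R(Y, n) = -5
F(P) = -68513 - 396*P² (F(P) = -5 + (-153 - 243)*((P*P - 5) + 178) = -5 - 396*((P² - 5) + 178) = -5 - 396*((-5 + P²) + 178) = -5 - 396*(173 + P²) = -5 + (-68508 - 396*P²) = -68513 - 396*P²)
(F(b) - 419790)*(-226878 + a(-44)) = ((-68513 - 396*1200²) - 419790)*(-226878 - 44) = ((-68513 - 396*1440000) - 419790)*(-226922) = ((-68513 - 570240000) - 419790)*(-226922) = (-570308513 - 419790)*(-226922) = -570728303*(-226922) = 129510807973366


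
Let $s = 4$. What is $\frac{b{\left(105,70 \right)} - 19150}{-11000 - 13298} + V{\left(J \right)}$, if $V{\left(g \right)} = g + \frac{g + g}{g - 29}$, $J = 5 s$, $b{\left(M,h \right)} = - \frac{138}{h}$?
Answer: $\frac{125093071}{7653870} \approx 16.344$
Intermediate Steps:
$J = 20$ ($J = 5 \cdot 4 = 20$)
$V{\left(g \right)} = g + \frac{2 g}{-29 + g}$
$\frac{b{\left(105,70 \right)} - 19150}{-11000 - 13298} + V{\left(J \right)} = \frac{- \frac{138}{70} - 19150}{-11000 - 13298} + \frac{20 \left(-27 + 20\right)}{-29 + 20} = \frac{\left(-138\right) \frac{1}{70} - 19150}{-24298} + 20 \frac{1}{-9} \left(-7\right) = \left(- \frac{69}{35} - 19150\right) \left(- \frac{1}{24298}\right) + 20 \left(- \frac{1}{9}\right) \left(-7\right) = \left(- \frac{670319}{35}\right) \left(- \frac{1}{24298}\right) + \frac{140}{9} = \frac{670319}{850430} + \frac{140}{9} = \frac{125093071}{7653870}$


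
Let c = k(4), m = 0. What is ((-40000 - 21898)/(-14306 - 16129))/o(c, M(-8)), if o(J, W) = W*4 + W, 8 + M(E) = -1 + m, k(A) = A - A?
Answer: -61898/1369575 ≈ -0.045195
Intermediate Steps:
k(A) = 0
M(E) = -9 (M(E) = -8 + (-1 + 0) = -8 - 1 = -9)
c = 0
o(J, W) = 5*W (o(J, W) = 4*W + W = 5*W)
((-40000 - 21898)/(-14306 - 16129))/o(c, M(-8)) = ((-40000 - 21898)/(-14306 - 16129))/((5*(-9))) = -61898/(-30435)/(-45) = -61898*(-1/30435)*(-1/45) = (61898/30435)*(-1/45) = -61898/1369575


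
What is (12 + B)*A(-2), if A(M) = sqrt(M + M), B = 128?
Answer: 280*I ≈ 280.0*I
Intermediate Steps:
A(M) = sqrt(2)*sqrt(M) (A(M) = sqrt(2*M) = sqrt(2)*sqrt(M))
(12 + B)*A(-2) = (12 + 128)*(sqrt(2)*sqrt(-2)) = 140*(sqrt(2)*(I*sqrt(2))) = 140*(2*I) = 280*I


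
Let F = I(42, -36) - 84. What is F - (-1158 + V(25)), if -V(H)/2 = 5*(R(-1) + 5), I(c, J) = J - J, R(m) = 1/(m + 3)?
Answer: 1129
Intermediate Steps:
R(m) = 1/(3 + m)
I(c, J) = 0
V(H) = -55 (V(H) = -10*(1/(3 - 1) + 5) = -10*(1/2 + 5) = -10*(½ + 5) = -10*11/2 = -2*55/2 = -55)
F = -84 (F = 0 - 84 = -84)
F - (-1158 + V(25)) = -84 - (-1158 - 55) = -84 - 1*(-1213) = -84 + 1213 = 1129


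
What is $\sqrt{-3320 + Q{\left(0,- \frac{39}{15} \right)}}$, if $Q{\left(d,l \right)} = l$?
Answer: $\frac{i \sqrt{83065}}{5} \approx 57.642 i$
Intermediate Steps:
$\sqrt{-3320 + Q{\left(0,- \frac{39}{15} \right)}} = \sqrt{-3320 - \frac{39}{15}} = \sqrt{-3320 - \frac{13}{5}} = \sqrt{- \frac{16613}{5}} = \frac{i \sqrt{83065}}{5}$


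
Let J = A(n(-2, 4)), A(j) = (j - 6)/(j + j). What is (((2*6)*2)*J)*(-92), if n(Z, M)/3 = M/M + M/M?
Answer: 0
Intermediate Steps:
n(Z, M) = 6 (n(Z, M) = 3*(M/M + M/M) = 3*(1 + 1) = 3*2 = 6)
A(j) = (-6 + j)/(2*j) (A(j) = (-6 + j)/((2*j)) = (-6 + j)*(1/(2*j)) = (-6 + j)/(2*j))
J = 0 (J = (½)*(-6 + 6)/6 = (½)*(⅙)*0 = 0)
(((2*6)*2)*J)*(-92) = (((2*6)*2)*0)*(-92) = ((12*2)*0)*(-92) = (24*0)*(-92) = 0*(-92) = 0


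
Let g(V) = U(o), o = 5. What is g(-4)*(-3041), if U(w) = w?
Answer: -15205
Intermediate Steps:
g(V) = 5
g(-4)*(-3041) = 5*(-3041) = -15205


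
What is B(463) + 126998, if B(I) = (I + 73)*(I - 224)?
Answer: 255102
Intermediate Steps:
B(I) = (-224 + I)*(73 + I) (B(I) = (73 + I)*(-224 + I) = (-224 + I)*(73 + I))
B(463) + 126998 = (-16352 + 463² - 151*463) + 126998 = (-16352 + 214369 - 69913) + 126998 = 128104 + 126998 = 255102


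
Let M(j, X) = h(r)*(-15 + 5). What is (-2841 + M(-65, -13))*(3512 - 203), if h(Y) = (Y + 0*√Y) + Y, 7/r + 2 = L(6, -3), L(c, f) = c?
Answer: -9516684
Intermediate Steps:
r = 7/4 (r = 7/(-2 + 6) = 7/4 ≈ 1.7500)
h(Y) = 2*Y (h(Y) = (Y + 0) + Y = Y + Y = 2*Y)
M(j, X) = -35 (M(j, X) = (2*(7/4))*(-15 + 5) = (7/2)*(-10) = -35)
(-2841 + M(-65, -13))*(3512 - 203) = (-2841 - 35)*(3512 - 203) = -2876*3309 = -9516684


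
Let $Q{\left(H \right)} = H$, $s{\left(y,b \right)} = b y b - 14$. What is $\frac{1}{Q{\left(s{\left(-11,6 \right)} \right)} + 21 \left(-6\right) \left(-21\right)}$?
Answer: $\frac{1}{2236} \approx 0.00044723$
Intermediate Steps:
$s{\left(y,b \right)} = -14 + y b^{2}$ ($s{\left(y,b \right)} = y b^{2} - 14 = -14 + y b^{2}$)
$\frac{1}{Q{\left(s{\left(-11,6 \right)} \right)} + 21 \left(-6\right) \left(-21\right)} = \frac{1}{\left(-14 - 11 \cdot 6^{2}\right) + 21 \left(-6\right) \left(-21\right)} = \frac{1}{\left(-14 - 396\right) - -2646} = \frac{1}{\left(-14 - 396\right) + 2646} = \frac{1}{-410 + 2646} = \frac{1}{2236}$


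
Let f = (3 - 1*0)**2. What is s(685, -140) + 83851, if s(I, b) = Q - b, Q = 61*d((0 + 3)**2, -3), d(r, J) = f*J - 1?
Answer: 82283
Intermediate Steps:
f = 9 (f = (3 + 0)**2 = 3**2 = 9)
d(r, J) = -1 + 9*J (d(r, J) = 9*J - 1 = -1 + 9*J)
Q = -1708 (Q = 61*(-1 + 9*(-3)) = 61*(-1 - 27) = 61*(-28) = -1708)
s(I, b) = -1708 - b
s(685, -140) + 83851 = (-1708 - 1*(-140)) + 83851 = (-1708 + 140) + 83851 = -1568 + 83851 = 82283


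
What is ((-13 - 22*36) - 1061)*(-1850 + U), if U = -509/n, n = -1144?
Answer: 1974126303/572 ≈ 3.4513e+6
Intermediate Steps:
U = 509/1144 (U = -509/(-1144) = -509*(-1/1144) = 509/1144 ≈ 0.44493)
((-13 - 22*36) - 1061)*(-1850 + U) = ((-13 - 22*36) - 1061)*(-1850 + 509/1144) = ((-13 - 792) - 1061)*(-2115891/1144) = (-805 - 1061)*(-2115891/1144) = -1866*(-2115891/1144) = 1974126303/572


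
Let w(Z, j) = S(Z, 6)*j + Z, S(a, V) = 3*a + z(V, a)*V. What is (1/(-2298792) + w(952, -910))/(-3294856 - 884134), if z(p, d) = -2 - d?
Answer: -6001759714943/9606628780080 ≈ -0.62475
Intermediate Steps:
S(a, V) = 3*a + V*(-2 - a) (S(a, V) = 3*a + (-2 - a)*V = 3*a + V*(-2 - a))
w(Z, j) = Z + j*(-12 - 3*Z) (w(Z, j) = (3*Z - 1*6*(2 + Z))*j + Z = (3*Z + (-12 - 6*Z))*j + Z = (-12 - 3*Z)*j + Z = j*(-12 - 3*Z) + Z = Z + j*(-12 - 3*Z))
(1/(-2298792) + w(952, -910))/(-3294856 - 884134) = (1/(-2298792) + (952 - 3*(-910)*(4 + 952)))/(-3294856 - 884134) = (-1/2298792 + (952 - 3*(-910)*956))/(-4178990) = (-1/2298792 + (952 + 2609880))*(-1/4178990) = (-1/2298792 + 2610832)*(-1/4178990) = (6001759714943/2298792)*(-1/4178990) = -6001759714943/9606628780080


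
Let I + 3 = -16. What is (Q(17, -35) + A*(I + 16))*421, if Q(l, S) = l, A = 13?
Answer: -9262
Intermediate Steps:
I = -19 (I = -3 - 16 = -19)
(Q(17, -35) + A*(I + 16))*421 = (17 + 13*(-19 + 16))*421 = (17 + 13*(-3))*421 = (17 - 39)*421 = -22*421 = -9262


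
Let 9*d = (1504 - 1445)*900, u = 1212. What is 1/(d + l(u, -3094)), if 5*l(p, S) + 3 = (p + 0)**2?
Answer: 5/1498441 ≈ 3.3368e-6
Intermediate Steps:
l(p, S) = -3/5 + p**2/5 (l(p, S) = -3/5 + (p + 0)**2/5 = -3/5 + p**2/5)
d = 5900 (d = ((1504 - 1445)*900)/9 = (59*900)/9 = (1/9)*53100 = 5900)
1/(d + l(u, -3094)) = 1/(5900 + (-3/5 + (1/5)*1212**2)) = 1/(5900 + (-3/5 + (1/5)*1468944)) = 1/(5900 + (-3/5 + 1468944/5)) = 1/(5900 + 1468941/5) = 1/(1498441/5) = 5/1498441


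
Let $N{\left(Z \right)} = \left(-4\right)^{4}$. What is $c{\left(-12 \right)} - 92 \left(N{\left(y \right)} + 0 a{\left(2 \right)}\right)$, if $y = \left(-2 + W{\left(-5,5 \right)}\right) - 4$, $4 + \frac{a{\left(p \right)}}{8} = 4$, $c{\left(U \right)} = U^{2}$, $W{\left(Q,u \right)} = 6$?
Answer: $-23408$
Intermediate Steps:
$a{\left(p \right)} = 0$ ($a{\left(p \right)} = -32 + 8 \cdot 4 = -32 + 32 = 0$)
$y = 0$ ($y = \left(-2 + 6\right) - 4 = 4 - 4 = 0$)
$N{\left(Z \right)} = 256$
$c{\left(-12 \right)} - 92 \left(N{\left(y \right)} + 0 a{\left(2 \right)}\right) = \left(-12\right)^{2} - 92 \left(256 + 0 \cdot 0\right) = 144 - 92 \left(256 + 0\right) = 144 - 23552 = -23408$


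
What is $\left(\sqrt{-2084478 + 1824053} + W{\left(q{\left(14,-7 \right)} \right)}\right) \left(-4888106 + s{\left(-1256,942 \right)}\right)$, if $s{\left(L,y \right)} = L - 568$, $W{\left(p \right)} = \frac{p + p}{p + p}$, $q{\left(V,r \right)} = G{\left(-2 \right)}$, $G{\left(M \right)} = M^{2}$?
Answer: $-4889930 - 24449650 i \sqrt{10417} \approx -4.8899 \cdot 10^{6} - 2.4954 \cdot 10^{9} i$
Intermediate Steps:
$q{\left(V,r \right)} = 4$ ($q{\left(V,r \right)} = \left(-2\right)^{2} = 4$)
$W{\left(p \right)} = 1$ ($W{\left(p \right)} = \frac{2 p}{2 p} = 2 p \frac{1}{2 p} = 1$)
$s{\left(L,y \right)} = -568 + L$ ($s{\left(L,y \right)} = L - 568 = -568 + L$)
$\left(\sqrt{-2084478 + 1824053} + W{\left(q{\left(14,-7 \right)} \right)}\right) \left(-4888106 + s{\left(-1256,942 \right)}\right) = \left(\sqrt{-2084478 + 1824053} + 1\right) \left(-4888106 - 1824\right) = \left(\sqrt{-260425} + 1\right) \left(-4888106 - 1824\right) = \left(5 i \sqrt{10417} + 1\right) \left(-4889930\right) = \left(1 + 5 i \sqrt{10417}\right) \left(-4889930\right) = -4889930 - 24449650 i \sqrt{10417}$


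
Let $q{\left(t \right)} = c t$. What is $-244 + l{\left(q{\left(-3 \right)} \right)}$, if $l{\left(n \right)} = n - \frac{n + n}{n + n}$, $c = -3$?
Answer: $-236$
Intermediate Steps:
$q{\left(t \right)} = - 3 t$
$l{\left(n \right)} = -1 + n$ ($l{\left(n \right)} = n - \frac{2 n}{2 n} = n - 2 n \frac{1}{2 n} = n - 1 = -1 + n$)
$-244 + l{\left(q{\left(-3 \right)} \right)} = -244 - -8 = -244 + \left(-1 + 9\right) = -244 + 8 = -236$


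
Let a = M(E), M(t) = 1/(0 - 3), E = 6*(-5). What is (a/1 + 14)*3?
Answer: 41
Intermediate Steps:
E = -30
M(t) = -⅓ (M(t) = 1/(-3) = -⅓)
a = -⅓ ≈ -0.33333
(a/1 + 14)*3 = (-⅓/1 + 14)*3 = (-⅓*1 + 14)*3 = (-⅓ + 14)*3 = (41/3)*3 = 41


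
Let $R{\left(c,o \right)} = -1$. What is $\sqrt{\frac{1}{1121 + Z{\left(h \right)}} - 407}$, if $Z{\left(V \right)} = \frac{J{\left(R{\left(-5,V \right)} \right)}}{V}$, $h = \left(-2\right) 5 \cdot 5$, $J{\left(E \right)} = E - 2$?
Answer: $\frac{i \sqrt{1278766292613}}{56053} \approx 20.174 i$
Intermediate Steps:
$J{\left(E \right)} = -2 + E$ ($J{\left(E \right)} = E - 2 = -2 + E$)
$h = -50$ ($h = \left(-10\right) 5 = -50$)
$Z{\left(V \right)} = - \frac{3}{V}$ ($Z{\left(V \right)} = \frac{-2 - 1}{V} = - \frac{3}{V}$)
$\sqrt{\frac{1}{1121 + Z{\left(h \right)}} - 407} = \sqrt{\frac{1}{1121 - \frac{3}{-50}} - 407} = \sqrt{\frac{1}{1121 - - \frac{3}{50}} - 407} = \sqrt{\frac{1}{1121 + \frac{3}{50}} - 407} = \sqrt{\frac{1}{\frac{56053}{50}} - 407} = \sqrt{\frac{50}{56053} - 407} = \sqrt{- \frac{22813521}{56053}} = \frac{i \sqrt{1278766292613}}{56053}$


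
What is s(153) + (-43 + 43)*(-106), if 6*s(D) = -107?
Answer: -107/6 ≈ -17.833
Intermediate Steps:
s(D) = -107/6 (s(D) = (⅙)*(-107) = -107/6)
s(153) + (-43 + 43)*(-106) = -107/6 + (-43 + 43)*(-106) = -107/6 + 0*(-106) = -107/6 + 0 = -107/6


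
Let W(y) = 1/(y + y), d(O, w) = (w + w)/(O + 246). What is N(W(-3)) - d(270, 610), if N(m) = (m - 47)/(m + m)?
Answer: 35897/258 ≈ 139.14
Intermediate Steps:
d(O, w) = 2*w/(246 + O) (d(O, w) = (2*w)/(246 + O) = 2*w/(246 + O))
W(y) = 1/(2*y)
N(m) = (-47 + m)/(2*m) (N(m) = (-47 + m)/((2*m)) = (-47 + m)*(1/(2*m)) = (-47 + m)/(2*m))
N(W(-3)) - d(270, 610) = (-47 + (½)/(-3))/(2*(((½)/(-3)))) - 2*610/(246 + 270) = (-47 + (½)*(-⅓))/(2*(((½)*(-⅓)))) - 2*610/516 = (-47 - ⅙)/(2*(-⅙)) - 2*610/516 = (½)*(-6)*(-283/6) - 1*305/129 = 283/2 - 305/129 = 35897/258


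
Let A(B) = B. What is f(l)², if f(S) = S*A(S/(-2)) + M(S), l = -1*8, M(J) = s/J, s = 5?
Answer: 68121/64 ≈ 1064.4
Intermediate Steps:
M(J) = 5/J
l = -8
f(S) = 5/S - S²/2 (f(S) = S*(S/(-2)) + 5/S = S*(S*(-½)) + 5/S = S*(-S/2) + 5/S = -S²/2 + 5/S = 5/S - S²/2)
f(l)² = ((½)*(10 - 1*(-8)³)/(-8))² = ((½)*(-⅛)*(10 - 1*(-512)))² = ((½)*(-⅛)*(10 + 512))² = ((½)*(-⅛)*522)² = (-261/8)² = 68121/64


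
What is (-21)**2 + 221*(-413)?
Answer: -90832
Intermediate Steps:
(-21)**2 + 221*(-413) = 441 - 91273 = -90832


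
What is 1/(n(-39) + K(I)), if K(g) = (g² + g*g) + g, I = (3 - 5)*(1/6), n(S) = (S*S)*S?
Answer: -9/533872 ≈ -1.6858e-5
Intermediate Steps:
n(S) = S³ (n(S) = S²*S = S³)
I = -⅓ (I = -2/6 = -2*⅙ = -⅓ ≈ -0.33333)
K(g) = g + 2*g² (K(g) = (g² + g²) + g = 2*g² + g = g + 2*g²)
1/(n(-39) + K(I)) = 1/((-39)³ - (1 + 2*(-⅓))/3) = 1/(-59319 - (1 - ⅔)/3) = 1/(-59319 - ⅓*⅓) = 1/(-59319 - ⅑) = 1/(-533872/9) = -9/533872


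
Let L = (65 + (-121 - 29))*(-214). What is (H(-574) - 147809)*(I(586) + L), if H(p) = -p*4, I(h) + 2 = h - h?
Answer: -2646590444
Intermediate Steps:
I(h) = -2 (I(h) = -2 + (h - h) = -2 + 0 = -2)
L = 18190 (L = (65 - 150)*(-214) = -85*(-214) = 18190)
H(p) = -4*p
(H(-574) - 147809)*(I(586) + L) = (-4*(-574) - 147809)*(-2 + 18190) = (2296 - 147809)*18188 = -145513*18188 = -2646590444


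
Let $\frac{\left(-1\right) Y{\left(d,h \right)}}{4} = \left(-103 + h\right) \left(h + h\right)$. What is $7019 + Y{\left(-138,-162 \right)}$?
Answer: $-336421$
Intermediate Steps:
$Y{\left(d,h \right)} = - 8 h \left(-103 + h\right)$ ($Y{\left(d,h \right)} = - 4 \left(-103 + h\right) \left(h + h\right) = - 4 \left(-103 + h\right) 2 h = - 4 \cdot 2 h \left(-103 + h\right) = - 8 h \left(-103 + h\right)$)
$7019 + Y{\left(-138,-162 \right)} = 7019 + 8 \left(-162\right) \left(103 - -162\right) = 7019 + 8 \left(-162\right) \left(103 + 162\right) = 7019 + 8 \left(-162\right) 265 = 7019 - 343440 = -336421$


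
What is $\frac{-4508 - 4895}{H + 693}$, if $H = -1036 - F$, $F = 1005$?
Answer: $\frac{9403}{1348} \approx 6.9755$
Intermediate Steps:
$H = -2041$ ($H = -1036 - 1005 = -2041$)
$\frac{-4508 - 4895}{H + 693} = \frac{-4508 - 4895}{-2041 + 693} = - \frac{9403}{-1348} = \left(-9403\right) \left(- \frac{1}{1348}\right) = \frac{9403}{1348}$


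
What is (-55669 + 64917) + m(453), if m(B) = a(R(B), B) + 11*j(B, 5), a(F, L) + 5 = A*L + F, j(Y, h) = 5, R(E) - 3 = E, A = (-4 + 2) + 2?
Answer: 9754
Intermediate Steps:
A = 0 (A = -2 + 2 = 0)
R(E) = 3 + E
a(F, L) = -5 + F (a(F, L) = -5 + (0*L + F) = -5 + (0 + F) = -5 + F)
m(B) = 53 + B (m(B) = (-5 + (3 + B)) + 11*5 = (-2 + B) + 55 = 53 + B)
(-55669 + 64917) + m(453) = (-55669 + 64917) + (53 + 453) = 9248 + 506 = 9754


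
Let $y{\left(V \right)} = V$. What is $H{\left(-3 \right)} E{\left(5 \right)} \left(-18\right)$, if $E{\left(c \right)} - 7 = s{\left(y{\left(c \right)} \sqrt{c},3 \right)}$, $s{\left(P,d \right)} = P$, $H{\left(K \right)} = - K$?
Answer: $-378 - 270 \sqrt{5} \approx -981.74$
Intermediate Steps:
$E{\left(c \right)} = 7 + c^{\frac{3}{2}}$ ($E{\left(c \right)} = 7 + c \sqrt{c} = 7 + c^{\frac{3}{2}}$)
$H{\left(-3 \right)} E{\left(5 \right)} \left(-18\right) = \left(-1\right) \left(-3\right) \left(7 + 5^{\frac{3}{2}}\right) \left(-18\right) = 3 \left(7 + 5 \sqrt{5}\right) \left(-18\right) = \left(21 + 15 \sqrt{5}\right) \left(-18\right) = -378 - 270 \sqrt{5}$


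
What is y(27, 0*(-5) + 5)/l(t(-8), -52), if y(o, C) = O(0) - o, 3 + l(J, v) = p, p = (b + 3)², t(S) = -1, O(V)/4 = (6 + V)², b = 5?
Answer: 117/61 ≈ 1.9180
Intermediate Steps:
O(V) = 4*(6 + V)²
p = 64 (p = (5 + 3)² = 8² = 64)
l(J, v) = 61 (l(J, v) = -3 + 64 = 61)
y(o, C) = 144 - o (y(o, C) = 4*(6 + 0)² - o = 4*6² - o = 4*36 - o = 144 - o)
y(27, 0*(-5) + 5)/l(t(-8), -52) = (144 - 1*27)/61 = (144 - 27)*(1/61) = 117*(1/61) = 117/61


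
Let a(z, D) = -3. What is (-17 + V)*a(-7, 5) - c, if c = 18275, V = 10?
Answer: -18254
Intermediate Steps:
(-17 + V)*a(-7, 5) - c = (-17 + 10)*(-3) - 1*18275 = -7*(-3) - 18275 = 21 - 18275 = -18254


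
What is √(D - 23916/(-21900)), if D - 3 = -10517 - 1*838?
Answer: I*√1512224711/365 ≈ 106.54*I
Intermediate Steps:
D = -11352 (D = 3 + (-10517 - 1*838) = 3 + (-10517 - 838) = 3 - 11355 = -11352)
√(D - 23916/(-21900)) = √(-11352 - 23916/(-21900)) = √(-11352 - 23916*(-1/21900)) = √(-11352 + 1993/1825) = √(-20715407/1825) = I*√1512224711/365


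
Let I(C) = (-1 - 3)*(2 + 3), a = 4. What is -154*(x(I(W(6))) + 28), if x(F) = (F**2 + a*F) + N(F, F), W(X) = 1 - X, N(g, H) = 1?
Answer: -53746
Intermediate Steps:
I(C) = -20 (I(C) = -4*5 = -20)
x(F) = 1 + F**2 + 4*F (x(F) = (F**2 + 4*F) + 1 = 1 + F**2 + 4*F)
-154*(x(I(W(6))) + 28) = -154*((1 + (-20)**2 + 4*(-20)) + 28) = -154*((1 + 400 - 80) + 28) = -154*(321 + 28) = -154*349 = -53746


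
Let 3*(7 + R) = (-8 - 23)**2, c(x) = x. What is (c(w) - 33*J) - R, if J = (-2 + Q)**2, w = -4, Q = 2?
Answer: -952/3 ≈ -317.33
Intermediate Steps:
J = 0 (J = (-2 + 2)**2 = 0**2 = 0)
R = 940/3 (R = -7 + (-8 - 23)**2/3 = -7 + (1/3)*(-31)**2 = -7 + (1/3)*961 = -7 + 961/3 = 940/3 ≈ 313.33)
(c(w) - 33*J) - R = (-4 - 33*0) - 1*940/3 = (-4 + 0) - 940/3 = -4 - 940/3 = -952/3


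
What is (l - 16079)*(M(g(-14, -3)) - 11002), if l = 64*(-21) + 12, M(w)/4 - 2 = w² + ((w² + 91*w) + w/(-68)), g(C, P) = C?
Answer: 4298079460/17 ≈ 2.5283e+8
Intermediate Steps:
M(w) = 8 + 8*w² + 6187*w/17 (M(w) = 8 + 4*(w² + ((w² + 91*w) + w/(-68))) = 8 + 4*(w² + ((w² + 91*w) + w*(-1/68))) = 8 + 4*(w² + ((w² + 91*w) - w/68)) = 8 + 4*(w² + (w² + 6187*w/68)) = 8 + 4*(2*w² + 6187*w/68) = 8 + (8*w² + 6187*w/17) = 8 + 8*w² + 6187*w/17)
l = -1332 (l = -1344 + 12 = -1332)
(l - 16079)*(M(g(-14, -3)) - 11002) = (-1332 - 16079)*((8 + 8*(-14)² + (6187/17)*(-14)) - 11002) = -17411*((8 + 8*196 - 86618/17) - 11002) = -17411*((8 + 1568 - 86618/17) - 11002) = -17411*(-59826/17 - 11002) = -17411*(-246860/17) = 4298079460/17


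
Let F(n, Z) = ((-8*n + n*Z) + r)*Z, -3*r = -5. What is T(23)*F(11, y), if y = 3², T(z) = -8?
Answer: -912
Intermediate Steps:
r = 5/3 (r = -⅓*(-5) = 5/3 ≈ 1.6667)
y = 9
F(n, Z) = Z*(5/3 - 8*n + Z*n) (F(n, Z) = ((-8*n + n*Z) + 5/3)*Z = ((-8*n + Z*n) + 5/3)*Z = (5/3 - 8*n + Z*n)*Z = Z*(5/3 - 8*n + Z*n))
T(23)*F(11, y) = -8*9*(5 - 24*11 + 3*9*11)/3 = -8*9*(5 - 264 + 297)/3 = -8*9*38/3 = -8*114 = -912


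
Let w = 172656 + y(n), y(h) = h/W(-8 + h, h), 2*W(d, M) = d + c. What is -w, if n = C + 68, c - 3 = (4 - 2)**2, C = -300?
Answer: -40229312/233 ≈ -1.7266e+5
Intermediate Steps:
c = 7 (c = 3 + (4 - 2)**2 = 3 + 2**2 = 3 + 4 = 7)
n = -232 (n = -300 + 68 = -232)
W(d, M) = 7/2 + d/2 (W(d, M) = (d + 7)/2 = (7 + d)/2 = 7/2 + d/2)
y(h) = h/(-1/2 + h/2) (y(h) = h/(7/2 + (-8 + h)/2) = h/(7/2 + (-4 + h/2)) = h/(-1/2 + h/2))
w = 40229312/233 (w = 172656 + 2*(-232)/(-1 - 232) = 172656 + 2*(-232)/(-233) = 172656 + 2*(-232)*(-1/233) = 172656 + 464/233 = 40229312/233 ≈ 1.7266e+5)
-w = -1*40229312/233 = -40229312/233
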